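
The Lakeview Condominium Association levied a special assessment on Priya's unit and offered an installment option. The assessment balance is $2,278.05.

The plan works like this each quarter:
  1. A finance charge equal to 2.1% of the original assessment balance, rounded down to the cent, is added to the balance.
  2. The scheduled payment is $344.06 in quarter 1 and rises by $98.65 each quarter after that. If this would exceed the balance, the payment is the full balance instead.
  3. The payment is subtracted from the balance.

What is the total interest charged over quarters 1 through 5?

Quarter 1: $2,278.05 +$47.83 interest = $2,325.88; pay $344.06 → $1,981.82
Quarter 2: $1,981.82 +$47.83 interest = $2,029.65; pay $442.71 → $1,586.94
Quarter 3: $1,586.94 +$47.83 interest = $1,634.77; pay $541.36 → $1,093.41
Quarter 4: $1,093.41 +$47.83 interest = $1,141.24; pay $640.01 → $501.23
Quarter 5: $501.23 +$47.83 interest = $549.06; pay $549.06 → $0.00
Total interest: $47.83 + $47.83 + $47.83 + $47.83 + $47.83 = $239.15

$239.15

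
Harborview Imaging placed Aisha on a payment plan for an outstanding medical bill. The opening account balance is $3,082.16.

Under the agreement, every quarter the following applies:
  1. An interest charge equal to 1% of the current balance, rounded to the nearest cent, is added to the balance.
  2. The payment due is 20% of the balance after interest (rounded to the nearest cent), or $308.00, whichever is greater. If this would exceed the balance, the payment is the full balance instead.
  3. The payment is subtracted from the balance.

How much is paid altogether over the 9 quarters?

Quarter 1: $3,082.16 +$30.82 interest = $3,112.98; pay $622.60 → $2,490.38
Quarter 2: $2,490.38 +$24.90 interest = $2,515.28; pay $503.06 → $2,012.22
Quarter 3: $2,012.22 +$20.12 interest = $2,032.34; pay $406.47 → $1,625.87
Quarter 4: $1,625.87 +$16.26 interest = $1,642.13; pay $328.43 → $1,313.70
Quarter 5: $1,313.70 +$13.14 interest = $1,326.84; pay $308.00 → $1,018.84
Quarter 6: $1,018.84 +$10.19 interest = $1,029.03; pay $308.00 → $721.03
Quarter 7: $721.03 +$7.21 interest = $728.24; pay $308.00 → $420.24
Quarter 8: $420.24 +$4.20 interest = $424.44; pay $308.00 → $116.44
Quarter 9: $116.44 +$1.16 interest = $117.60; pay $117.60 → $0.00
Total paid: $3,210.16

$3,210.16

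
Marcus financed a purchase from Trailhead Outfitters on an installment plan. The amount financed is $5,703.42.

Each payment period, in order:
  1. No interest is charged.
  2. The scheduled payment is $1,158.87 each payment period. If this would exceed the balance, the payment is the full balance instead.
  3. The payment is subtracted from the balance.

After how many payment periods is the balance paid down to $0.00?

Payment period 1: $5,703.42 − $1,158.87 → $4,544.55
Payment period 2: $4,544.55 − $1,158.87 → $3,385.68
Payment period 3: $3,385.68 − $1,158.87 → $2,226.81
Payment period 4: $2,226.81 − $1,158.87 → $1,067.94
Payment period 5: $1,067.94 − $1,067.94 → $0.00
Balance reaches $0.00 in payment period 5.

5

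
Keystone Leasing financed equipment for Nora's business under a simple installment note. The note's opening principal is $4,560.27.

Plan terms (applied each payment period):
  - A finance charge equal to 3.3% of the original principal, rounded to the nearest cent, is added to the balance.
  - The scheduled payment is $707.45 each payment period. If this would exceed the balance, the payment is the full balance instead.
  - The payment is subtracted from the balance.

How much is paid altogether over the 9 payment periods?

# | Opening | Interest | Payment | End bal
1 | $4,560.27 | $150.49 | $707.45 | $4,003.31
2 | $4,003.31 | $150.49 | $707.45 | $3,446.35
3 | $3,446.35 | $150.49 | $707.45 | $2,889.39
4 | $2,889.39 | $150.49 | $707.45 | $2,332.43
5 | $2,332.43 | $150.49 | $707.45 | $1,775.47
6 | $1,775.47 | $150.49 | $707.45 | $1,218.51
7 | $1,218.51 | $150.49 | $707.45 | $661.55
8 | $661.55 | $150.49 | $707.45 | $104.59
9 | $104.59 | $150.49 | $255.08 | $0.00
Total paid: $5,914.68

$5,914.68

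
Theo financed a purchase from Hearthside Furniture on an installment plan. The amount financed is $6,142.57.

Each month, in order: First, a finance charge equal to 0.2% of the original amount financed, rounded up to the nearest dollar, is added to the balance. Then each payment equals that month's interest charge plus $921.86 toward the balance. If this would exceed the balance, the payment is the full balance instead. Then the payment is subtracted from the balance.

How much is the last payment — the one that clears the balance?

$624.41

Month 1: $6,142.57 +$13.00 interest = $6,155.57; pay $934.86 → $5,220.71
Month 2: $5,220.71 +$13.00 interest = $5,233.71; pay $934.86 → $4,298.85
Month 3: $4,298.85 +$13.00 interest = $4,311.85; pay $934.86 → $3,376.99
Month 4: $3,376.99 +$13.00 interest = $3,389.99; pay $934.86 → $2,455.13
Month 5: $2,455.13 +$13.00 interest = $2,468.13; pay $934.86 → $1,533.27
Month 6: $1,533.27 +$13.00 interest = $1,546.27; pay $934.86 → $611.41
Month 7: $611.41 +$13.00 interest = $624.41; pay $624.41 → $0.00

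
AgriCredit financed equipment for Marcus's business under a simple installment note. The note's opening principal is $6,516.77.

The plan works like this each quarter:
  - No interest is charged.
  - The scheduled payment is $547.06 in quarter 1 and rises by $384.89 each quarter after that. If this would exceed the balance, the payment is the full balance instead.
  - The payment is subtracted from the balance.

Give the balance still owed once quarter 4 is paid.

# | Opening | Payment | End bal
1 | $6,516.77 | $547.06 | $5,969.71
2 | $5,969.71 | $931.95 | $5,037.76
3 | $5,037.76 | $1,316.84 | $3,720.92
4 | $3,720.92 | $1,701.73 | $2,019.19

$2,019.19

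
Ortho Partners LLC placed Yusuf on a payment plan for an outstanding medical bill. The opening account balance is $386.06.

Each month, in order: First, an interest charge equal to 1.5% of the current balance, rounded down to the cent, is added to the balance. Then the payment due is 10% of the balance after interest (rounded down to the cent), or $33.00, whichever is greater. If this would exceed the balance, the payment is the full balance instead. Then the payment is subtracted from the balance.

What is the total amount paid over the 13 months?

Month 1: opening $386.06; interest $5.79 → $391.85; payment $39.18; balance $352.67
Month 2: opening $352.67; interest $5.29 → $357.96; payment $35.79; balance $322.17
Month 3: opening $322.17; interest $4.83 → $327.00; payment $33.00; balance $294.00
Month 4: opening $294.00; interest $4.41 → $298.41; payment $33.00; balance $265.41
Month 5: opening $265.41; interest $3.98 → $269.39; payment $33.00; balance $236.39
Month 6: opening $236.39; interest $3.54 → $239.93; payment $33.00; balance $206.93
Month 7: opening $206.93; interest $3.10 → $210.03; payment $33.00; balance $177.03
Month 8: opening $177.03; interest $2.65 → $179.68; payment $33.00; balance $146.68
Month 9: opening $146.68; interest $2.20 → $148.88; payment $33.00; balance $115.88
Month 10: opening $115.88; interest $1.73 → $117.61; payment $33.00; balance $84.61
Month 11: opening $84.61; interest $1.26 → $85.87; payment $33.00; balance $52.87
Month 12: opening $52.87; interest $0.79 → $53.66; payment $33.00; balance $20.66
Month 13: opening $20.66; interest $0.30 → $20.96; payment $20.96; balance $0.00
Total paid: $425.93

$425.93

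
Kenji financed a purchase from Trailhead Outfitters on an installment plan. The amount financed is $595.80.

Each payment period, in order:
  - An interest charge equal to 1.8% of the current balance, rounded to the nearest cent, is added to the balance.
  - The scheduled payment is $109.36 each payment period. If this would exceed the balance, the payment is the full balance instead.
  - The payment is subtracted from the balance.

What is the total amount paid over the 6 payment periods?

# | Opening | Interest | Payment | End bal
1 | $595.80 | $10.72 | $109.36 | $497.16
2 | $497.16 | $8.95 | $109.36 | $396.75
3 | $396.75 | $7.14 | $109.36 | $294.53
4 | $294.53 | $5.30 | $109.36 | $190.47
5 | $190.47 | $3.43 | $109.36 | $84.54
6 | $84.54 | $1.52 | $86.06 | $0.00
Total paid: $632.86

$632.86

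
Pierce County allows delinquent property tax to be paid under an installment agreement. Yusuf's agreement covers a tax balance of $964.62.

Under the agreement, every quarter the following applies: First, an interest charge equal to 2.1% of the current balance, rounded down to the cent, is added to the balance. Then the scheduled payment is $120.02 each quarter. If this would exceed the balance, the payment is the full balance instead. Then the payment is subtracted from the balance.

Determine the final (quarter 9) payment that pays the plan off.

Quarter 1: opening $964.62; interest $20.25 → $984.87; payment $120.02; balance $864.85
Quarter 2: opening $864.85; interest $18.16 → $883.01; payment $120.02; balance $762.99
Quarter 3: opening $762.99; interest $16.02 → $779.01; payment $120.02; balance $658.99
Quarter 4: opening $658.99; interest $13.83 → $672.82; payment $120.02; balance $552.80
Quarter 5: opening $552.80; interest $11.60 → $564.40; payment $120.02; balance $444.38
Quarter 6: opening $444.38; interest $9.33 → $453.71; payment $120.02; balance $333.69
Quarter 7: opening $333.69; interest $7.00 → $340.69; payment $120.02; balance $220.67
Quarter 8: opening $220.67; interest $4.63 → $225.30; payment $120.02; balance $105.28
Quarter 9: opening $105.28; interest $2.21 → $107.49; payment $107.49; balance $0.00

$107.49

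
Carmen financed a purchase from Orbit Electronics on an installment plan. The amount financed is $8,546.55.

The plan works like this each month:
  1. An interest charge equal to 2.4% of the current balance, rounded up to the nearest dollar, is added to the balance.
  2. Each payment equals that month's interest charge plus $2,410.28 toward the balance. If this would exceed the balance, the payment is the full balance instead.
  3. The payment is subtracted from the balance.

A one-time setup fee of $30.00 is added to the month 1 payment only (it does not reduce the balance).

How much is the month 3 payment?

Month 1: $8,546.55 +$206.00 interest = $8,752.55; pay $2,616.28 (+ $30.00 fee) → $6,136.27
Month 2: $6,136.27 +$148.00 interest = $6,284.27; pay $2,558.28 → $3,725.99
Month 3: $3,725.99 +$90.00 interest = $3,815.99; pay $2,500.28 → $1,315.71

$2,500.28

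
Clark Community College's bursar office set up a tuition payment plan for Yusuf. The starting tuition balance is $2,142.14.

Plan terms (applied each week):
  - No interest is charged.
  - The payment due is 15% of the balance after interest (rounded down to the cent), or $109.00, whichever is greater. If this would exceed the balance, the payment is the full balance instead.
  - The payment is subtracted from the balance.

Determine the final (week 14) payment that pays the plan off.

# | Opening | Payment | End bal
1 | $2,142.14 | $321.32 | $1,820.82
2 | $1,820.82 | $273.12 | $1,547.70
3 | $1,547.70 | $232.15 | $1,315.55
4 | $1,315.55 | $197.33 | $1,118.22
5 | $1,118.22 | $167.73 | $950.49
6 | $950.49 | $142.57 | $807.92
7 | $807.92 | $121.18 | $686.74
8 | $686.74 | $109.00 | $577.74
9 | $577.74 | $109.00 | $468.74
10 | $468.74 | $109.00 | $359.74
11 | $359.74 | $109.00 | $250.74
12 | $250.74 | $109.00 | $141.74
13 | $141.74 | $109.00 | $32.74
14 | $32.74 | $32.74 | $0.00

$32.74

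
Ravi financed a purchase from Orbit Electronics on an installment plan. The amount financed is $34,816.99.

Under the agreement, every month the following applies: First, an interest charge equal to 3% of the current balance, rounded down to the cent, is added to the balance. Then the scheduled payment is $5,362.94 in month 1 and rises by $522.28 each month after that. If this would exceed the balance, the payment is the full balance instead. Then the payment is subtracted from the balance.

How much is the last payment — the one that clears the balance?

$6,703.20

# | Opening | Interest | Payment | End bal
1 | $34,816.99 | $1,044.50 | $5,362.94 | $30,498.55
2 | $30,498.55 | $914.95 | $5,885.22 | $25,528.28
3 | $25,528.28 | $765.84 | $6,407.50 | $19,886.62
4 | $19,886.62 | $596.59 | $6,929.78 | $13,553.43
5 | $13,553.43 | $406.60 | $7,452.06 | $6,507.97
6 | $6,507.97 | $195.23 | $6,703.20 | $0.00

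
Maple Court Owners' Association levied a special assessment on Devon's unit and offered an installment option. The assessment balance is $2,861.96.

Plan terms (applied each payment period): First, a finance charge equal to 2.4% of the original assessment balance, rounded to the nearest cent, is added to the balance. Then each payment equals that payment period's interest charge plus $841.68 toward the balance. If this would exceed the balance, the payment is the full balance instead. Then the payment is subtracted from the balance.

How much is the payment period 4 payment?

$405.61

# | Opening | Interest | Payment | End bal
1 | $2,861.96 | $68.69 | $910.37 | $2,020.28
2 | $2,020.28 | $68.69 | $910.37 | $1,178.60
3 | $1,178.60 | $68.69 | $910.37 | $336.92
4 | $336.92 | $68.69 | $405.61 | $0.00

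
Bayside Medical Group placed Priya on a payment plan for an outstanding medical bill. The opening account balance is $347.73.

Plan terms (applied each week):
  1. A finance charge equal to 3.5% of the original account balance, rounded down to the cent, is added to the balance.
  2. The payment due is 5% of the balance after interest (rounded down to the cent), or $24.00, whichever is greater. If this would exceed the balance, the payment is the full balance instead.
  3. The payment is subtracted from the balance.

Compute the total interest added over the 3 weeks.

Week 1: opening $347.73; interest $12.17 → $359.90; payment $24.00; balance $335.90
Week 2: opening $335.90; interest $12.17 → $348.07; payment $24.00; balance $324.07
Week 3: opening $324.07; interest $12.17 → $336.24; payment $24.00; balance $312.24
Total interest: $12.17 + $12.17 + $12.17 = $36.51

$36.51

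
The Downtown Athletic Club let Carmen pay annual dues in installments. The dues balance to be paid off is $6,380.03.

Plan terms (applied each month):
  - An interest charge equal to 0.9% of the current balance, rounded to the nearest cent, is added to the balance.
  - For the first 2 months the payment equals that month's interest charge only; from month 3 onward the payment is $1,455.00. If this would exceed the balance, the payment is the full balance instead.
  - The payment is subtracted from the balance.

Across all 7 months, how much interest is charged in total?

Month 1: opening $6,380.03; interest $57.42 → $6,437.45; payment $57.42; balance $6,380.03
Month 2: opening $6,380.03; interest $57.42 → $6,437.45; payment $57.42; balance $6,380.03
Month 3: opening $6,380.03; interest $57.42 → $6,437.45; payment $1,455.00; balance $4,982.45
Month 4: opening $4,982.45; interest $44.84 → $5,027.29; payment $1,455.00; balance $3,572.29
Month 5: opening $3,572.29; interest $32.15 → $3,604.44; payment $1,455.00; balance $2,149.44
Month 6: opening $2,149.44; interest $19.34 → $2,168.78; payment $1,455.00; balance $713.78
Month 7: opening $713.78; interest $6.42 → $720.20; payment $720.20; balance $0.00
Total interest: $57.42 + $57.42 + $57.42 + $44.84 + $32.15 + $19.34 + $6.42 = $275.01

$275.01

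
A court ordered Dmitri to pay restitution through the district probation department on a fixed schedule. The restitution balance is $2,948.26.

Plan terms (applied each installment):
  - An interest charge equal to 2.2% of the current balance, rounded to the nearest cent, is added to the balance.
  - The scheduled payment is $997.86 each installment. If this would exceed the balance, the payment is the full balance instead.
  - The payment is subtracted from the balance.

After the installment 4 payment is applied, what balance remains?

Installment 1: opening $2,948.26; interest $64.86 → $3,013.12; payment $997.86; balance $2,015.26
Installment 2: opening $2,015.26; interest $44.34 → $2,059.60; payment $997.86; balance $1,061.74
Installment 3: opening $1,061.74; interest $23.36 → $1,085.10; payment $997.86; balance $87.24
Installment 4: opening $87.24; interest $1.92 → $89.16; payment $89.16; balance $0.00

$0.00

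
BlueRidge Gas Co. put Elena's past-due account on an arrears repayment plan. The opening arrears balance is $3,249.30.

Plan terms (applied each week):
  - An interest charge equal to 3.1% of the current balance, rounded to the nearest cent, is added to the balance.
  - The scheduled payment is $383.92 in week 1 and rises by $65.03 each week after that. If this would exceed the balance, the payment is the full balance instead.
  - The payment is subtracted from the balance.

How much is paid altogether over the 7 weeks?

Week 1: opening $3,249.30; interest $100.73 → $3,350.03; payment $383.92; balance $2,966.11
Week 2: opening $2,966.11; interest $91.95 → $3,058.06; payment $448.95; balance $2,609.11
Week 3: opening $2,609.11; interest $80.88 → $2,689.99; payment $513.98; balance $2,176.01
Week 4: opening $2,176.01; interest $67.46 → $2,243.47; payment $579.01; balance $1,664.46
Week 5: opening $1,664.46; interest $51.60 → $1,716.06; payment $644.04; balance $1,072.02
Week 6: opening $1,072.02; interest $33.23 → $1,105.25; payment $709.07; balance $396.18
Week 7: opening $396.18; interest $12.28 → $408.46; payment $408.46; balance $0.00
Total paid: $3,687.43

$3,687.43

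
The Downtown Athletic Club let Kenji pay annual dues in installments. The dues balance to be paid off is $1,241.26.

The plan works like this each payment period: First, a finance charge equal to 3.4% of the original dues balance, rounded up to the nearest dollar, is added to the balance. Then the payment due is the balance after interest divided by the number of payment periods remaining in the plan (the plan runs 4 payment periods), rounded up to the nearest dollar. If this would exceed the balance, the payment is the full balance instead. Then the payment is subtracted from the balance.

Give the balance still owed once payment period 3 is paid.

# | Opening | Interest | Payment | End bal
1 | $1,241.26 | $43.00 | $322.00 | $962.26
2 | $962.26 | $43.00 | $336.00 | $669.26
3 | $669.26 | $43.00 | $357.00 | $355.26

$355.26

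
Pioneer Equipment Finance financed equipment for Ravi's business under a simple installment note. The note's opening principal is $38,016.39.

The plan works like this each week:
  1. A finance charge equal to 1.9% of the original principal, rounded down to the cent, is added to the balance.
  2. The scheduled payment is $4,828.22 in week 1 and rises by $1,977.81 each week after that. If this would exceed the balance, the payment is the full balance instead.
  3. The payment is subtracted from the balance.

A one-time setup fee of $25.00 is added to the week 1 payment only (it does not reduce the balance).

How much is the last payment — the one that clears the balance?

$10,448.20

# | Opening | Interest | Payment | Fee | End bal
1 | $38,016.39 | $722.31 | $4,828.22 | $25.00 | $33,910.48
2 | $33,910.48 | $722.31 | $6,806.03 | — | $27,826.76
3 | $27,826.76 | $722.31 | $8,783.84 | — | $19,765.23
4 | $19,765.23 | $722.31 | $10,761.65 | — | $9,725.89
5 | $9,725.89 | $722.31 | $10,448.20 | — | $0.00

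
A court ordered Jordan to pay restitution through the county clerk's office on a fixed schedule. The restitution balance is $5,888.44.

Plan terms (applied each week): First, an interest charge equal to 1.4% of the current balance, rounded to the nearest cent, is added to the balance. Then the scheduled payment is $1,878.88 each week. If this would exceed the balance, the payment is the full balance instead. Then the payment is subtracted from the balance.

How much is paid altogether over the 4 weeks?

# | Opening | Interest | Payment | End bal
1 | $5,888.44 | $82.44 | $1,878.88 | $4,092.00
2 | $4,092.00 | $57.29 | $1,878.88 | $2,270.41
3 | $2,270.41 | $31.79 | $1,878.88 | $423.32
4 | $423.32 | $5.93 | $429.25 | $0.00
Total paid: $6,065.89

$6,065.89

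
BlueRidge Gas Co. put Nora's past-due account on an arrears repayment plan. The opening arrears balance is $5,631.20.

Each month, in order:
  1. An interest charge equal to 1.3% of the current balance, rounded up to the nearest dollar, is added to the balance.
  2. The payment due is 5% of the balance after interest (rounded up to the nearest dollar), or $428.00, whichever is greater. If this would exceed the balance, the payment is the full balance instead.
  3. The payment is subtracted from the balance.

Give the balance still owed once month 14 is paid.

Month 1: $5,631.20 +$74.00 interest = $5,705.20; pay $428.00 → $5,277.20
Month 2: $5,277.20 +$69.00 interest = $5,346.20; pay $428.00 → $4,918.20
Month 3: $4,918.20 +$64.00 interest = $4,982.20; pay $428.00 → $4,554.20
Month 4: $4,554.20 +$60.00 interest = $4,614.20; pay $428.00 → $4,186.20
Month 5: $4,186.20 +$55.00 interest = $4,241.20; pay $428.00 → $3,813.20
Month 6: $3,813.20 +$50.00 interest = $3,863.20; pay $428.00 → $3,435.20
Month 7: $3,435.20 +$45.00 interest = $3,480.20; pay $428.00 → $3,052.20
Month 8: $3,052.20 +$40.00 interest = $3,092.20; pay $428.00 → $2,664.20
Month 9: $2,664.20 +$35.00 interest = $2,699.20; pay $428.00 → $2,271.20
Month 10: $2,271.20 +$30.00 interest = $2,301.20; pay $428.00 → $1,873.20
Month 11: $1,873.20 +$25.00 interest = $1,898.20; pay $428.00 → $1,470.20
Month 12: $1,470.20 +$20.00 interest = $1,490.20; pay $428.00 → $1,062.20
Month 13: $1,062.20 +$14.00 interest = $1,076.20; pay $428.00 → $648.20
Month 14: $648.20 +$9.00 interest = $657.20; pay $428.00 → $229.20

$229.20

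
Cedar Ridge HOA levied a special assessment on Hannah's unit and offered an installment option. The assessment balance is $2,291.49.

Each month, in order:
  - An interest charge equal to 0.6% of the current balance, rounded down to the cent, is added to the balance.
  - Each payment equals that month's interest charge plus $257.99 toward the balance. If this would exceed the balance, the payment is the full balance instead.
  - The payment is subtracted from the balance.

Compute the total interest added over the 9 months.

$67.97

Month 1: opening $2,291.49; interest $13.74 → $2,305.23; payment $271.73; balance $2,033.50
Month 2: opening $2,033.50; interest $12.20 → $2,045.70; payment $270.19; balance $1,775.51
Month 3: opening $1,775.51; interest $10.65 → $1,786.16; payment $268.64; balance $1,517.52
Month 4: opening $1,517.52; interest $9.10 → $1,526.62; payment $267.09; balance $1,259.53
Month 5: opening $1,259.53; interest $7.55 → $1,267.08; payment $265.54; balance $1,001.54
Month 6: opening $1,001.54; interest $6.00 → $1,007.54; payment $263.99; balance $743.55
Month 7: opening $743.55; interest $4.46 → $748.01; payment $262.45; balance $485.56
Month 8: opening $485.56; interest $2.91 → $488.47; payment $260.90; balance $227.57
Month 9: opening $227.57; interest $1.36 → $228.93; payment $228.93; balance $0.00
Total interest: $13.74 + $12.20 + $10.65 + $9.10 + $7.55 + $6.00 + $4.46 + $2.91 + $1.36 = $67.97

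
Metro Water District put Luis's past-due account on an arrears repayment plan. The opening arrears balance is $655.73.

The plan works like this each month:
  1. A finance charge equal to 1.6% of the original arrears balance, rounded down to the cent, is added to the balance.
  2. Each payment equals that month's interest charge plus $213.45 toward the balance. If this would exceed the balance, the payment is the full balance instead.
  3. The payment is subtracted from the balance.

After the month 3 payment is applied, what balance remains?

Month 1: $655.73 +$10.49 interest = $666.22; pay $223.94 → $442.28
Month 2: $442.28 +$10.49 interest = $452.77; pay $223.94 → $228.83
Month 3: $228.83 +$10.49 interest = $239.32; pay $223.94 → $15.38

$15.38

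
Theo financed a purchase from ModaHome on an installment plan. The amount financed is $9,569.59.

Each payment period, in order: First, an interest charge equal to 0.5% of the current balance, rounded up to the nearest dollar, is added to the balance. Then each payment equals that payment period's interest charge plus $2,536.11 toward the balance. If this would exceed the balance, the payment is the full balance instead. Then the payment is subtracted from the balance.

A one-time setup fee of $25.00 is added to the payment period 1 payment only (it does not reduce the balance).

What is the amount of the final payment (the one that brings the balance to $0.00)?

# | Opening | Interest | Payment | Fee | End bal
1 | $9,569.59 | $48.00 | $2,584.11 | $25.00 | $7,033.48
2 | $7,033.48 | $36.00 | $2,572.11 | — | $4,497.37
3 | $4,497.37 | $23.00 | $2,559.11 | — | $1,961.26
4 | $1,961.26 | $10.00 | $1,971.26 | — | $0.00

$1,971.26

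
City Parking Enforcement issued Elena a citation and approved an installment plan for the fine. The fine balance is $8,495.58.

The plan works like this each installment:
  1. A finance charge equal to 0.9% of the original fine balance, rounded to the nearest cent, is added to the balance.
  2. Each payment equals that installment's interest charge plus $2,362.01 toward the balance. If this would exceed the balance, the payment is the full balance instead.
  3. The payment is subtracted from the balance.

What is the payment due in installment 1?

$2,438.47

# | Opening | Interest | Payment | End bal
1 | $8,495.58 | $76.46 | $2,438.47 | $6,133.57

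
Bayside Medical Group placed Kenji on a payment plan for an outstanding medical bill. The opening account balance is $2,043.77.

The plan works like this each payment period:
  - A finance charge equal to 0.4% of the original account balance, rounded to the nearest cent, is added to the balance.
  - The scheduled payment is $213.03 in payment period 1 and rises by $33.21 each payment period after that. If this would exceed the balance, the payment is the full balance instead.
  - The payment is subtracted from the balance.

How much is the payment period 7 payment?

Payment period 1: opening $2,043.77; interest $8.18 → $2,051.95; payment $213.03; balance $1,838.92
Payment period 2: opening $1,838.92; interest $8.18 → $1,847.10; payment $246.24; balance $1,600.86
Payment period 3: opening $1,600.86; interest $8.18 → $1,609.04; payment $279.45; balance $1,329.59
Payment period 4: opening $1,329.59; interest $8.18 → $1,337.77; payment $312.66; balance $1,025.11
Payment period 5: opening $1,025.11; interest $8.18 → $1,033.29; payment $345.87; balance $687.42
Payment period 6: opening $687.42; interest $8.18 → $695.60; payment $379.08; balance $316.52
Payment period 7: opening $316.52; interest $8.18 → $324.70; payment $324.70; balance $0.00

$324.70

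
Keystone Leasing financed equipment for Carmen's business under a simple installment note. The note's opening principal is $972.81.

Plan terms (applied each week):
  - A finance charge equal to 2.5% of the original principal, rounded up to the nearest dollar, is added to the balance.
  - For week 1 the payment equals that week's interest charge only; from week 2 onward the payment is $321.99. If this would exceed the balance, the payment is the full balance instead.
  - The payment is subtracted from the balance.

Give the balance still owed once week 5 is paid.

Week 1: $972.81 +$25.00 interest = $997.81; pay $25.00 → $972.81
Week 2: $972.81 +$25.00 interest = $997.81; pay $321.99 → $675.82
Week 3: $675.82 +$25.00 interest = $700.82; pay $321.99 → $378.83
Week 4: $378.83 +$25.00 interest = $403.83; pay $321.99 → $81.84
Week 5: $81.84 +$25.00 interest = $106.84; pay $106.84 → $0.00

$0.00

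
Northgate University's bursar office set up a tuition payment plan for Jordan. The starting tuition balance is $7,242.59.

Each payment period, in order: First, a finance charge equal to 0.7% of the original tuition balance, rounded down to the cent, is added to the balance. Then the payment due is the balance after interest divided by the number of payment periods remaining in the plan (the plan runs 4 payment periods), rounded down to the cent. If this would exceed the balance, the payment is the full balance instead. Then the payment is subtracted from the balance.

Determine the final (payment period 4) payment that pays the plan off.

Payment period 1: $7,242.59 +$50.69 interest = $7,293.28; pay $1,823.32 → $5,469.96
Payment period 2: $5,469.96 +$50.69 interest = $5,520.65; pay $1,840.21 → $3,680.44
Payment period 3: $3,680.44 +$50.69 interest = $3,731.13; pay $1,865.56 → $1,865.57
Payment period 4: $1,865.57 +$50.69 interest = $1,916.26; pay $1,916.26 → $0.00

$1,916.26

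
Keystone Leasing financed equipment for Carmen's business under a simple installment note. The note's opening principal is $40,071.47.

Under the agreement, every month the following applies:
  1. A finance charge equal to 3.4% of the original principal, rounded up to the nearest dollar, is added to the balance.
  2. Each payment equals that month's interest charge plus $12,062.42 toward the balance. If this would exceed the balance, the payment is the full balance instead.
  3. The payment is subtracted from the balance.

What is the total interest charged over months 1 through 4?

$5,452.00

Month 1: opening $40,071.47; interest $1,363.00 → $41,434.47; payment $13,425.42; balance $28,009.05
Month 2: opening $28,009.05; interest $1,363.00 → $29,372.05; payment $13,425.42; balance $15,946.63
Month 3: opening $15,946.63; interest $1,363.00 → $17,309.63; payment $13,425.42; balance $3,884.21
Month 4: opening $3,884.21; interest $1,363.00 → $5,247.21; payment $5,247.21; balance $0.00
Total interest: $1,363.00 + $1,363.00 + $1,363.00 + $1,363.00 = $5,452.00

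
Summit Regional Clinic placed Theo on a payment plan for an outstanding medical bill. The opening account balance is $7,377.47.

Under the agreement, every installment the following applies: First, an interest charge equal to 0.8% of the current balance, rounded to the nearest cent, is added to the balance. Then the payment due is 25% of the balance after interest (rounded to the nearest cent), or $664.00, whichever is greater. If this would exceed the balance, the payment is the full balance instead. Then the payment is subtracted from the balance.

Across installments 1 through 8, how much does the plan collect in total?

$7,586.34

Installment 1: $7,377.47 +$59.02 interest = $7,436.49; pay $1,859.12 → $5,577.37
Installment 2: $5,577.37 +$44.62 interest = $5,621.99; pay $1,405.50 → $4,216.49
Installment 3: $4,216.49 +$33.73 interest = $4,250.22; pay $1,062.56 → $3,187.66
Installment 4: $3,187.66 +$25.50 interest = $3,213.16; pay $803.29 → $2,409.87
Installment 5: $2,409.87 +$19.28 interest = $2,429.15; pay $664.00 → $1,765.15
Installment 6: $1,765.15 +$14.12 interest = $1,779.27; pay $664.00 → $1,115.27
Installment 7: $1,115.27 +$8.92 interest = $1,124.19; pay $664.00 → $460.19
Installment 8: $460.19 +$3.68 interest = $463.87; pay $463.87 → $0.00
Total paid: $7,586.34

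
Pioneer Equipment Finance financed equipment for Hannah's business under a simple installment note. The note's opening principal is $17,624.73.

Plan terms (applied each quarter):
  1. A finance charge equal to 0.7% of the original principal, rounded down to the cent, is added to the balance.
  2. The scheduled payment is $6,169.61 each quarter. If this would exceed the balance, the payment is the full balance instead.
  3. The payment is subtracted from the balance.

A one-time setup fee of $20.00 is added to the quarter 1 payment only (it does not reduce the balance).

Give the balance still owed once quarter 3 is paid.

$0.00

Quarter 1: opening $17,624.73; interest $123.37 → $17,748.10; payment $6,169.61 (+ $20.00 fee); balance $11,578.49
Quarter 2: opening $11,578.49; interest $123.37 → $11,701.86; payment $6,169.61; balance $5,532.25
Quarter 3: opening $5,532.25; interest $123.37 → $5,655.62; payment $5,655.62; balance $0.00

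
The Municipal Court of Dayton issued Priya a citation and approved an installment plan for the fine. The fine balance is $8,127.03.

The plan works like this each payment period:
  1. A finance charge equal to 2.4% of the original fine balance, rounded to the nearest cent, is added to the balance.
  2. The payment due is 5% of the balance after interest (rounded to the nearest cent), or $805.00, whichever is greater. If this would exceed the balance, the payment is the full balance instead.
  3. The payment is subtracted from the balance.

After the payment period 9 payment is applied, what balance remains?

Payment period 1: opening $8,127.03; interest $195.05 → $8,322.08; payment $805.00; balance $7,517.08
Payment period 2: opening $7,517.08; interest $195.05 → $7,712.13; payment $805.00; balance $6,907.13
Payment period 3: opening $6,907.13; interest $195.05 → $7,102.18; payment $805.00; balance $6,297.18
Payment period 4: opening $6,297.18; interest $195.05 → $6,492.23; payment $805.00; balance $5,687.23
Payment period 5: opening $5,687.23; interest $195.05 → $5,882.28; payment $805.00; balance $5,077.28
Payment period 6: opening $5,077.28; interest $195.05 → $5,272.33; payment $805.00; balance $4,467.33
Payment period 7: opening $4,467.33; interest $195.05 → $4,662.38; payment $805.00; balance $3,857.38
Payment period 8: opening $3,857.38; interest $195.05 → $4,052.43; payment $805.00; balance $3,247.43
Payment period 9: opening $3,247.43; interest $195.05 → $3,442.48; payment $805.00; balance $2,637.48

$2,637.48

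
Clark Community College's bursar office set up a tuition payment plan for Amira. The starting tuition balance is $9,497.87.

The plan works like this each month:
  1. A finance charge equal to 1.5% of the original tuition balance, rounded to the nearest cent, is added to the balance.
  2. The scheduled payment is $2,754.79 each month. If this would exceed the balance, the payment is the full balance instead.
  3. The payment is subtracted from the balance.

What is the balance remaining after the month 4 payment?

$0.00

# | Opening | Interest | Payment | End bal
1 | $9,497.87 | $142.47 | $2,754.79 | $6,885.55
2 | $6,885.55 | $142.47 | $2,754.79 | $4,273.23
3 | $4,273.23 | $142.47 | $2,754.79 | $1,660.91
4 | $1,660.91 | $142.47 | $1,803.38 | $0.00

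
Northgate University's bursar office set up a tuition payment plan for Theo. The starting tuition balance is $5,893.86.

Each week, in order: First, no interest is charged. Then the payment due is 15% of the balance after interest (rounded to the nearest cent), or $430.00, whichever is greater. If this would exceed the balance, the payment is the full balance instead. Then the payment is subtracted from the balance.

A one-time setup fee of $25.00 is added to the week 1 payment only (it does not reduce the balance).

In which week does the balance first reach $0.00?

Week 1: opening $5,893.86; payment $884.08 (+ $25.00 fee); balance $5,009.78
Week 2: opening $5,009.78; payment $751.47; balance $4,258.31
Week 3: opening $4,258.31; payment $638.75; balance $3,619.56
Week 4: opening $3,619.56; payment $542.93; balance $3,076.63
Week 5: opening $3,076.63; payment $461.49; balance $2,615.14
Week 6: opening $2,615.14; payment $430.00; balance $2,185.14
Week 7: opening $2,185.14; payment $430.00; balance $1,755.14
Week 8: opening $1,755.14; payment $430.00; balance $1,325.14
Week 9: opening $1,325.14; payment $430.00; balance $895.14
Week 10: opening $895.14; payment $430.00; balance $465.14
Week 11: opening $465.14; payment $430.00; balance $35.14
Week 12: opening $35.14; payment $35.14; balance $0.00
Balance reaches $0.00 in week 12.

12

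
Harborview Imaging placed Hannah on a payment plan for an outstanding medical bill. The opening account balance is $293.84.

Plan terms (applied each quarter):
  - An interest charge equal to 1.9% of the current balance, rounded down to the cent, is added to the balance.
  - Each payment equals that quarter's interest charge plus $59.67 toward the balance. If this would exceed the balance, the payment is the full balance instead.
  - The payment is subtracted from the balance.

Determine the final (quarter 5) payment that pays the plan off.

Quarter 1: opening $293.84; interest $5.58 → $299.42; payment $65.25; balance $234.17
Quarter 2: opening $234.17; interest $4.44 → $238.61; payment $64.11; balance $174.50
Quarter 3: opening $174.50; interest $3.31 → $177.81; payment $62.98; balance $114.83
Quarter 4: opening $114.83; interest $2.18 → $117.01; payment $61.85; balance $55.16
Quarter 5: opening $55.16; interest $1.04 → $56.20; payment $56.20; balance $0.00

$56.20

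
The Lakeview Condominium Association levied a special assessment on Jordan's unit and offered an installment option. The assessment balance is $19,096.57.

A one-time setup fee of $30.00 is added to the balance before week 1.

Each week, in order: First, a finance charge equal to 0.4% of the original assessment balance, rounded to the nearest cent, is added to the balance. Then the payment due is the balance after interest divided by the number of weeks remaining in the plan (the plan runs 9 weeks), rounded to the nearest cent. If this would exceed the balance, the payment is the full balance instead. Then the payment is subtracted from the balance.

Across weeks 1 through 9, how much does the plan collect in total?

Week 1: opening $19,126.57; interest $76.39 → $19,202.96; payment $2,133.66; balance $17,069.30
Week 2: opening $17,069.30; interest $76.39 → $17,145.69; payment $2,143.21; balance $15,002.48
Week 3: opening $15,002.48; interest $76.39 → $15,078.87; payment $2,154.12; balance $12,924.75
Week 4: opening $12,924.75; interest $76.39 → $13,001.14; payment $2,166.86; balance $10,834.28
Week 5: opening $10,834.28; interest $76.39 → $10,910.67; payment $2,182.13; balance $8,728.54
Week 6: opening $8,728.54; interest $76.39 → $8,804.93; payment $2,201.23; balance $6,603.70
Week 7: opening $6,603.70; interest $76.39 → $6,680.09; payment $2,226.70; balance $4,453.39
Week 8: opening $4,453.39; interest $76.39 → $4,529.78; payment $2,264.89; balance $2,264.89
Week 9: opening $2,264.89; interest $76.39 → $2,341.28; payment $2,341.28; balance $0.00
Total paid: $19,814.08

$19,814.08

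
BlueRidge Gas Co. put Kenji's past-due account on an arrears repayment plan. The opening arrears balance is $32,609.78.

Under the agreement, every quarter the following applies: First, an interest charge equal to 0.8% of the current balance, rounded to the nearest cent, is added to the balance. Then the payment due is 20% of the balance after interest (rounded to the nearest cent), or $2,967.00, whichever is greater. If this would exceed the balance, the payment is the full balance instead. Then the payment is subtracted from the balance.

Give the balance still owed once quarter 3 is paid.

$17,100.13

Quarter 1: opening $32,609.78; interest $260.88 → $32,870.66; payment $6,574.13; balance $26,296.53
Quarter 2: opening $26,296.53; interest $210.37 → $26,506.90; payment $5,301.38; balance $21,205.52
Quarter 3: opening $21,205.52; interest $169.64 → $21,375.16; payment $4,275.03; balance $17,100.13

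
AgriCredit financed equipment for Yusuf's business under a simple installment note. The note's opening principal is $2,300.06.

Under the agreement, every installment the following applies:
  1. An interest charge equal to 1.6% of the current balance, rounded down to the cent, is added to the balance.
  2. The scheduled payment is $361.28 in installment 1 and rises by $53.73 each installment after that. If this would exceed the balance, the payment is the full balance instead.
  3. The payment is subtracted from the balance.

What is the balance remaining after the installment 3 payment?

Installment 1: opening $2,300.06; interest $36.80 → $2,336.86; payment $361.28; balance $1,975.58
Installment 2: opening $1,975.58; interest $31.60 → $2,007.18; payment $415.01; balance $1,592.17
Installment 3: opening $1,592.17; interest $25.47 → $1,617.64; payment $468.74; balance $1,148.90

$1,148.90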